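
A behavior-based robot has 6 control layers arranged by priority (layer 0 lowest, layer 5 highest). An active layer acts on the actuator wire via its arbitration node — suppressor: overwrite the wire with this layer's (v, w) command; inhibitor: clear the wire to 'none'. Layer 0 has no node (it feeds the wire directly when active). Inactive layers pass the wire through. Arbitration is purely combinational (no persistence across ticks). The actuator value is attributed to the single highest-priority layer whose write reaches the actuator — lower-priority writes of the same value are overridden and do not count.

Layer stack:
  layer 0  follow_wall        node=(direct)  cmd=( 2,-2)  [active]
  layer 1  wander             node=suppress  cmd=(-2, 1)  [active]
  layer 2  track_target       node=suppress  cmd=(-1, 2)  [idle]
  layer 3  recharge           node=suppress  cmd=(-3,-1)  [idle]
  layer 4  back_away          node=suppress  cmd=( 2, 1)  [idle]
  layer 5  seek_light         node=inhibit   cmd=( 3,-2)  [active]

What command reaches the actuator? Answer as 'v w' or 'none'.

none

L0 follow_wall: active, feeds wire = (2, -2)
L1 wander: active, suppressor → wire = (-2, 1)
L2 track_target: idle → wire stays (-2, 1)
L3 recharge: idle → wire stays (-2, 1)
L4 back_away: idle → wire stays (-2, 1)
L5 seek_light: active, inhibitor → wire = none
actuator = none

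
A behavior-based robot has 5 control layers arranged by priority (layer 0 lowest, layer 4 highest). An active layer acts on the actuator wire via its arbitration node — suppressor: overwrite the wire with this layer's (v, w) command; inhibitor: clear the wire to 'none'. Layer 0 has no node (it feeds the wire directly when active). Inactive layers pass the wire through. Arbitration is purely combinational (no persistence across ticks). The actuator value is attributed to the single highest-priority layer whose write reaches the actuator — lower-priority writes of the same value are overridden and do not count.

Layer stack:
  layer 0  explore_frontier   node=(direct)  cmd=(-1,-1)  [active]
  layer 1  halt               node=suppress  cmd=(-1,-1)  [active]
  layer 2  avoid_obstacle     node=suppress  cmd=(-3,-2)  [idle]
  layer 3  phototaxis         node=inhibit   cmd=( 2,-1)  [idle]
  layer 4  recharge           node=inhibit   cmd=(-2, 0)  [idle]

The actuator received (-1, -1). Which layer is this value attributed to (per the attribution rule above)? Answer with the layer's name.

[0] explore_frontier on; wire := (-1, -1)
[1] halt on (suppress); wire := (-1, -1)
[2] avoid_obstacle off; pass (-1, -1)
[3] phototaxis off; pass (-1, -1)
[4] recharge off; pass (-1, -1)
output (-1, -1)
last writer: layer 1 = halt

halt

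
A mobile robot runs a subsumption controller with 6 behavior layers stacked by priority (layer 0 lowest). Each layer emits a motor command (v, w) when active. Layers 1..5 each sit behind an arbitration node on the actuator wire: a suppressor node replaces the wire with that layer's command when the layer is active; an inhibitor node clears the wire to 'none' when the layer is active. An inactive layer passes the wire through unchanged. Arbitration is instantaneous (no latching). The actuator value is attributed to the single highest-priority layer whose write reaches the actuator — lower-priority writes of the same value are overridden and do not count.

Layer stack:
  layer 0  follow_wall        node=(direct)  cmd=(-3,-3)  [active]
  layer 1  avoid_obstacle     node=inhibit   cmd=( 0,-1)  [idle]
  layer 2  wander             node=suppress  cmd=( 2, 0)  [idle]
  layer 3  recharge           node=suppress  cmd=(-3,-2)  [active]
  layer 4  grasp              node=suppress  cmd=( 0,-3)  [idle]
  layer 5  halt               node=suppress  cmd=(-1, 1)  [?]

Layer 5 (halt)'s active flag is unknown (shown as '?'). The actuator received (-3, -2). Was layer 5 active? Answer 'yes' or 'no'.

If layer 5 is active=yes:
  actuator would be (-1, 1)
If layer 5 is active=no:
  actuator would be (-3, -2)
Observed (-3, -2), so layer 5 was idle.

no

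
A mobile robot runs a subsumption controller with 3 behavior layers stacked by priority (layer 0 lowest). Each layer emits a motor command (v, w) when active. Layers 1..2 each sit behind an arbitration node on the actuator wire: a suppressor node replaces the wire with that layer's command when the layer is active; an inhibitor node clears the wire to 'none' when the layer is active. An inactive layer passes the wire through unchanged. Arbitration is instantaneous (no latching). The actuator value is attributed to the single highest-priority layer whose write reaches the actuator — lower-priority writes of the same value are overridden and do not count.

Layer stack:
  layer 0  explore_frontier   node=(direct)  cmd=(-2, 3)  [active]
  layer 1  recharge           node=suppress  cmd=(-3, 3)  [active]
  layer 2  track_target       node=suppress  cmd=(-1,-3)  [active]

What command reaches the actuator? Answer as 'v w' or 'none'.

-1 -3

[0] explore_frontier on; wire := (-2, 3)
[1] recharge on (suppress); wire := (-3, 3)
[2] track_target on (suppress); wire := (-1, -3)
output (-1, -3)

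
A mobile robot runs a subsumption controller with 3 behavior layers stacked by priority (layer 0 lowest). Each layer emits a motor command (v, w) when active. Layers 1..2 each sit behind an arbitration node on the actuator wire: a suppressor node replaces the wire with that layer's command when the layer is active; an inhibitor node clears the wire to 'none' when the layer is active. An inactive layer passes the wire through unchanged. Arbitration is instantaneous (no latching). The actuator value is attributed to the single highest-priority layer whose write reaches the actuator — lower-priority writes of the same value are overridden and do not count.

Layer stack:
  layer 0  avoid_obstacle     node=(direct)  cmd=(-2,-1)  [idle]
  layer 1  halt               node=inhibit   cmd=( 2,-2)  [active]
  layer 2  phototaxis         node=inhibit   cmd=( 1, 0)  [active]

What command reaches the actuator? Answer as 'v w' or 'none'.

none

[0] avoid_obstacle off; wire := none
[1] halt on (inhibit); wire := none
[2] phototaxis on (inhibit); wire := none
output none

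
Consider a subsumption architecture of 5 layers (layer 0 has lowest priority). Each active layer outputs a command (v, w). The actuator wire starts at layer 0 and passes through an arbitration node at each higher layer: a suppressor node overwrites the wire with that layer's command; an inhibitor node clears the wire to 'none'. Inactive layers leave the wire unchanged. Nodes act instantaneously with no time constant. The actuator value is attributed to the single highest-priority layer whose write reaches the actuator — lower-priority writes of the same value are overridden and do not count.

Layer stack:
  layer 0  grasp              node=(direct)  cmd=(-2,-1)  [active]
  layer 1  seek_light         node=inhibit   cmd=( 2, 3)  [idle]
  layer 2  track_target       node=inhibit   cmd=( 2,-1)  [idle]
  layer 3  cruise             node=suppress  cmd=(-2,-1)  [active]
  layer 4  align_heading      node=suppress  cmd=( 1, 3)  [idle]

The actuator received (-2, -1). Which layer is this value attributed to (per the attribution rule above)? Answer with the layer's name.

cruise

L0 grasp: active, feeds wire = (-2, -1)
L1 seek_light: idle → wire stays (-2, -1)
L2 track_target: idle → wire stays (-2, -1)
L3 cruise: active, suppressor → wire = (-2, -1)
L4 align_heading: idle → wire stays (-2, -1)
actuator = (-2, -1)
last writer: layer 3 = cruise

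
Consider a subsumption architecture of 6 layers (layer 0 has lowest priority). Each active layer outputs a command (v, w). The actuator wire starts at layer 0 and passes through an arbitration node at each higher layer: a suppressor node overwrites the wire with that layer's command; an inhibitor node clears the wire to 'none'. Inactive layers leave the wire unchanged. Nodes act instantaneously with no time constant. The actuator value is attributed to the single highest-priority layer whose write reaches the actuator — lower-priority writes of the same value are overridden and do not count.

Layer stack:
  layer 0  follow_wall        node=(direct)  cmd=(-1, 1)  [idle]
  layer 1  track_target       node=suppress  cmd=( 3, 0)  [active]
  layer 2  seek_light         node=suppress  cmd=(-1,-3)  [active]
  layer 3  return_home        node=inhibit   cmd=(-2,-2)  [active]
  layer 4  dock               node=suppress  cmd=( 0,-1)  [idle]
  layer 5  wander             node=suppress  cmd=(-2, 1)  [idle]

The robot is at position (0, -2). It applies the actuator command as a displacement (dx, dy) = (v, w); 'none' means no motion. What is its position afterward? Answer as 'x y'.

0 -2

[0] follow_wall off; wire := none
[1] track_target on (suppress); wire := (3, 0)
[2] seek_light on (suppress); wire := (-1, -3)
[3] return_home on (inhibit); wire := none
[4] dock off; pass none
[5] wander off; pass none
output none
position: (0, -2) + none = (0, -2)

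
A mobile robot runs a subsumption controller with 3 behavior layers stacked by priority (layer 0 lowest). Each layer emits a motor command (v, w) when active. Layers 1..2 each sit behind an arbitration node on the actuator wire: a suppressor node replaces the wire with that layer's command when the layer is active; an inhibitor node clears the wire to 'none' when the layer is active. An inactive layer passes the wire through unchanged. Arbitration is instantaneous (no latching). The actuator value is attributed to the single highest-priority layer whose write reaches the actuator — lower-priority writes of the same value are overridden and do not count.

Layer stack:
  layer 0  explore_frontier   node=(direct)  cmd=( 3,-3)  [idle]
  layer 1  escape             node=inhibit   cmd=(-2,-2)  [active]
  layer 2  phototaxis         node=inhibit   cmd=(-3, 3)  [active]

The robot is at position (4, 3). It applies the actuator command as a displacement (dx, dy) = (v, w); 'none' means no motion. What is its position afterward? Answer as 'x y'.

4 3

layer 0 (explore_frontier) idle — none
layer 1 (escape) active — inhibits: none
layer 2 (phototaxis) active — inhibits: none
→ actuator none
position: (4, 3) + none = (4, 3)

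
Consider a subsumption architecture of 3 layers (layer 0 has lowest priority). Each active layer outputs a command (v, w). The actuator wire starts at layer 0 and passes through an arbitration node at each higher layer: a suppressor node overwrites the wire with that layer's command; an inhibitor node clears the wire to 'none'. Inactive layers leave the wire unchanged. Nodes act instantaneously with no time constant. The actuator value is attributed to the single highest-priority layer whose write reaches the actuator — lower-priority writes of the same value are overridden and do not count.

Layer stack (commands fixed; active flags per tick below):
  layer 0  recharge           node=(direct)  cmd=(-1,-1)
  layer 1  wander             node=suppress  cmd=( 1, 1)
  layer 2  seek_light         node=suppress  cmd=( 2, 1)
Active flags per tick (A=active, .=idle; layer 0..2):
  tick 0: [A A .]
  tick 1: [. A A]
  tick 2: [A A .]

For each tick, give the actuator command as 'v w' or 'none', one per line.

1 1
2 1
1 1

tick 0:
  L0 recharge: active, feeds wire = (-1, -1)
  L1 wander: active, suppressor → wire = (1, 1)
  L2 seek_light: idle → wire stays (1, 1)
  actuator = (1, 1)
tick 1:
  L0 recharge: idle → wire = none
  L1 wander: active, suppressor → wire = (1, 1)
  L2 seek_light: active, suppressor → wire = (2, 1)
  actuator = (2, 1)
tick 2:
  L0 recharge: active, feeds wire = (-1, -1)
  L1 wander: active, suppressor → wire = (1, 1)
  L2 seek_light: idle → wire stays (1, 1)
  actuator = (1, 1)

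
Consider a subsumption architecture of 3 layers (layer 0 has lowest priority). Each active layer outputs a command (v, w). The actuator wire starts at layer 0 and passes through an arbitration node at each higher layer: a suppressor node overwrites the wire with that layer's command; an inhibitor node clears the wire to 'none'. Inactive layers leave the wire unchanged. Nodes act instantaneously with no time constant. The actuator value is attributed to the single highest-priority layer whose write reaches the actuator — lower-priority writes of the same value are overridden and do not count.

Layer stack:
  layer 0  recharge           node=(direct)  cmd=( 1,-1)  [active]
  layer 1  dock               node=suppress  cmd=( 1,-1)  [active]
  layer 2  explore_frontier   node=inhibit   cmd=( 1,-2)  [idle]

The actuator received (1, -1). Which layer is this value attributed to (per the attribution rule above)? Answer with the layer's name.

dock

layer 0 (recharge) active — direct: (1, -1)
layer 1 (dock) active — suppresses: (1, -1)
layer 2 (explore_frontier) idle — unchanged: (1, -1)
→ actuator (1, -1)
last writer: layer 1 = dock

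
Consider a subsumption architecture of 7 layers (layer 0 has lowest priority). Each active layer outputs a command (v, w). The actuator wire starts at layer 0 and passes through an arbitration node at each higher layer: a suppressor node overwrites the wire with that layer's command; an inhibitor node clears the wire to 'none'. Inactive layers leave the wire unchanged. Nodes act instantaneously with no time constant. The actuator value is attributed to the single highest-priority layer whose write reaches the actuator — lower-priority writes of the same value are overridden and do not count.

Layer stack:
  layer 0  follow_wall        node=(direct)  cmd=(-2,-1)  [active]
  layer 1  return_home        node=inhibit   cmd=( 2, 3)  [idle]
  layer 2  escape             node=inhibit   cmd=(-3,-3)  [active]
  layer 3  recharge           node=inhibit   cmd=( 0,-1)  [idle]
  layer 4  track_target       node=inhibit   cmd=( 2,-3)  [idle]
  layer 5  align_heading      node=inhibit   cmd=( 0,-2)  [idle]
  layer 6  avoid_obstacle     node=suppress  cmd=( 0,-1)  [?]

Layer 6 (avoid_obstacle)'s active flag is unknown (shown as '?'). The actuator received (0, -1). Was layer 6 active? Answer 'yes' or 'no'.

yes

If layer 6 is active=yes:
  actuator would be (0, -1)
If layer 6 is active=no:
  actuator would be none
Observed (0, -1), so layer 6 was active.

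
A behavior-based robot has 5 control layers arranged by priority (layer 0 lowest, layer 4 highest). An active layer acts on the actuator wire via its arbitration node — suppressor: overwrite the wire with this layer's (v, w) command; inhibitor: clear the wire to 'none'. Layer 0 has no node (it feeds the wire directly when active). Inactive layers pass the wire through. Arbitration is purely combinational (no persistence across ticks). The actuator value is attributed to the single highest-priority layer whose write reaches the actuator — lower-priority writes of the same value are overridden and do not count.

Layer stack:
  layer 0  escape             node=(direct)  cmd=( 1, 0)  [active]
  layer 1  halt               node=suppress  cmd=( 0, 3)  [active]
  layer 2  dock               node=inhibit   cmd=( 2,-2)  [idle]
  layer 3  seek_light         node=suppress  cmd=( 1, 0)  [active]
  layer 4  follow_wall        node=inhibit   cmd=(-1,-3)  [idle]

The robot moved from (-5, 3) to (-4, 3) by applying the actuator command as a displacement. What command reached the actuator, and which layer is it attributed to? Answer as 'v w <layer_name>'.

displacement = (-4, 3) − (-5, 3) = (1, 0)
[0] escape on; wire := (1, 0)
[1] halt on (suppress); wire := (0, 3)
[2] dock off; pass (0, 3)
[3] seek_light on (suppress); wire := (1, 0)
[4] follow_wall off; pass (1, 0)
output (1, 0) — from layer 3 (seek_light)

1 0 seek_light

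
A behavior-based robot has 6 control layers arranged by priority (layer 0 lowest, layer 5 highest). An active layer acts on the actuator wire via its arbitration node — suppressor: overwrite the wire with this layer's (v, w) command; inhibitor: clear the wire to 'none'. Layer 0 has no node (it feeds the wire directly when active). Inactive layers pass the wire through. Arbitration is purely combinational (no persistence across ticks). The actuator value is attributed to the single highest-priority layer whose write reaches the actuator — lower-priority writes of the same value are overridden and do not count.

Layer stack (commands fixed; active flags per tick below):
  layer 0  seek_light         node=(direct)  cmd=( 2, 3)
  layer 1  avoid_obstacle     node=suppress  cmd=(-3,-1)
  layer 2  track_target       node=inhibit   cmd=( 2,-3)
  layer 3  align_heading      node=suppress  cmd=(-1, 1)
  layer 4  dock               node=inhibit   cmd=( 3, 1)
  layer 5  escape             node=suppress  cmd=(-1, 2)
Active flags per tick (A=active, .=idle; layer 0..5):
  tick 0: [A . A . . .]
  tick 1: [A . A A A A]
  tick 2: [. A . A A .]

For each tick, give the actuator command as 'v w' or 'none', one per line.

tick 0:
  layer 0 (seek_light) active — direct: (2, 3)
  layer 1 (avoid_obstacle) idle — unchanged: (2, 3)
  layer 2 (track_target) active — inhibits: none
  layer 3 (align_heading) idle — unchanged: none
  layer 4 (dock) idle — unchanged: none
  layer 5 (escape) idle — unchanged: none
  → actuator none
tick 1:
  layer 0 (seek_light) active — direct: (2, 3)
  layer 1 (avoid_obstacle) idle — unchanged: (2, 3)
  layer 2 (track_target) active — inhibits: none
  layer 3 (align_heading) active — suppresses: (-1, 1)
  layer 4 (dock) active — inhibits: none
  layer 5 (escape) active — suppresses: (-1, 2)
  → actuator (-1, 2)
tick 2:
  layer 0 (seek_light) idle — none
  layer 1 (avoid_obstacle) active — suppresses: (-3, -1)
  layer 2 (track_target) idle — unchanged: (-3, -1)
  layer 3 (align_heading) active — suppresses: (-1, 1)
  layer 4 (dock) active — inhibits: none
  layer 5 (escape) idle — unchanged: none
  → actuator none

none
-1 2
none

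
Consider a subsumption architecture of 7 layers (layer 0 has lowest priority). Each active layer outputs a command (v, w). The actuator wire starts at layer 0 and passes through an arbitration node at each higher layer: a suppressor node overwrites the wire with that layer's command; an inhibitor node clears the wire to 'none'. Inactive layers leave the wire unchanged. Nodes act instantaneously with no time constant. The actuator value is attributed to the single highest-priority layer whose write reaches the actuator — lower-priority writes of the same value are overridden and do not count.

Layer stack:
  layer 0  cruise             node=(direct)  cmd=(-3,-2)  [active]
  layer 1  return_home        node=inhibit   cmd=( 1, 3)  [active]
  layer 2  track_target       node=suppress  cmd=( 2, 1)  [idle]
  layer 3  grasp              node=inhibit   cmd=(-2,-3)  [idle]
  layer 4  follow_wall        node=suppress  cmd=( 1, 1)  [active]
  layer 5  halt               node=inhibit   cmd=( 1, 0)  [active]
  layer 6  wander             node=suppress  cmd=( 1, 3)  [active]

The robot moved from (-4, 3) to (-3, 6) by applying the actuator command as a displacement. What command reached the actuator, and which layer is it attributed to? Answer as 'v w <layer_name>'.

displacement = (-3, 6) − (-4, 3) = (1, 3)
layer 0 (cruise) active — direct: (-3, -2)
layer 1 (return_home) active — inhibits: none
layer 2 (track_target) idle — unchanged: none
layer 3 (grasp) idle — unchanged: none
layer 4 (follow_wall) active — suppresses: (1, 1)
layer 5 (halt) active — inhibits: none
layer 6 (wander) active — suppresses: (1, 3)
→ actuator (1, 3) — from layer 6 (wander)

1 3 wander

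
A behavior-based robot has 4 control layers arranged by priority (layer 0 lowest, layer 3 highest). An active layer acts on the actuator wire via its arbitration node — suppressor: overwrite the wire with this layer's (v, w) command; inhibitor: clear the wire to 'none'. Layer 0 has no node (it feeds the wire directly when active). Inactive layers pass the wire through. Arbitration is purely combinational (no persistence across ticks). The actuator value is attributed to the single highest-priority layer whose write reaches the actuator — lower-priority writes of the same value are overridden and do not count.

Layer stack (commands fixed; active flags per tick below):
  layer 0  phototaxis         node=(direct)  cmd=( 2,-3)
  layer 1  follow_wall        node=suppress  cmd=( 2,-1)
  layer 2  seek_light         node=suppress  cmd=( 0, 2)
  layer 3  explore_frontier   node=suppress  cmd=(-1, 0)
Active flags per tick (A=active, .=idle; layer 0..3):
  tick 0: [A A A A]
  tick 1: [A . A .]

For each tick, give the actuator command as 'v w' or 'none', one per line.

tick 0:
  L0 phototaxis: active, feeds wire = (2, -3)
  L1 follow_wall: active, suppressor → wire = (2, -1)
  L2 seek_light: active, suppressor → wire = (0, 2)
  L3 explore_frontier: active, suppressor → wire = (-1, 0)
  actuator = (-1, 0)
tick 1:
  L0 phototaxis: active, feeds wire = (2, -3)
  L1 follow_wall: idle → wire stays (2, -3)
  L2 seek_light: active, suppressor → wire = (0, 2)
  L3 explore_frontier: idle → wire stays (0, 2)
  actuator = (0, 2)

-1 0
0 2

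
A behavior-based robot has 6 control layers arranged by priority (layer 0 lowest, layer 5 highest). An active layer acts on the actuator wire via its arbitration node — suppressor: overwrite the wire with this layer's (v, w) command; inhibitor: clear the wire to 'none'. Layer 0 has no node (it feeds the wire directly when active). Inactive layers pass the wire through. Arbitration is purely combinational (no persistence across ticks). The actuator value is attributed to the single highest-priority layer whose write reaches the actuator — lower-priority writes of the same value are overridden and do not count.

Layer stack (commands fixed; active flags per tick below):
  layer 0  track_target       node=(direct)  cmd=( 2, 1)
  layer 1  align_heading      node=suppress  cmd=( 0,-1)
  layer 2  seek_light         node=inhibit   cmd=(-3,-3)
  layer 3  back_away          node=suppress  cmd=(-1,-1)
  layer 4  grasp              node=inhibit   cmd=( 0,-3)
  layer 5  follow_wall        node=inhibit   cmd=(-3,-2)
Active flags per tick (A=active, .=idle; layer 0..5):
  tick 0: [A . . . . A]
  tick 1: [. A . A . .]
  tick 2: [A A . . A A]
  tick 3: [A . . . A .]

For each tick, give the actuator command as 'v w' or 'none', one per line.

none
-1 -1
none
none

tick 0:
  layer 0 (track_target) active — direct: (2, 1)
  layer 1 (align_heading) idle — unchanged: (2, 1)
  layer 2 (seek_light) idle — unchanged: (2, 1)
  layer 3 (back_away) idle — unchanged: (2, 1)
  layer 4 (grasp) idle — unchanged: (2, 1)
  layer 5 (follow_wall) active — inhibits: none
  → actuator none
tick 1:
  layer 0 (track_target) idle — none
  layer 1 (align_heading) active — suppresses: (0, -1)
  layer 2 (seek_light) idle — unchanged: (0, -1)
  layer 3 (back_away) active — suppresses: (-1, -1)
  layer 4 (grasp) idle — unchanged: (-1, -1)
  layer 5 (follow_wall) idle — unchanged: (-1, -1)
  → actuator (-1, -1)
tick 2:
  layer 0 (track_target) active — direct: (2, 1)
  layer 1 (align_heading) active — suppresses: (0, -1)
  layer 2 (seek_light) idle — unchanged: (0, -1)
  layer 3 (back_away) idle — unchanged: (0, -1)
  layer 4 (grasp) active — inhibits: none
  layer 5 (follow_wall) active — inhibits: none
  → actuator none
tick 3:
  layer 0 (track_target) active — direct: (2, 1)
  layer 1 (align_heading) idle — unchanged: (2, 1)
  layer 2 (seek_light) idle — unchanged: (2, 1)
  layer 3 (back_away) idle — unchanged: (2, 1)
  layer 4 (grasp) active — inhibits: none
  layer 5 (follow_wall) idle — unchanged: none
  → actuator none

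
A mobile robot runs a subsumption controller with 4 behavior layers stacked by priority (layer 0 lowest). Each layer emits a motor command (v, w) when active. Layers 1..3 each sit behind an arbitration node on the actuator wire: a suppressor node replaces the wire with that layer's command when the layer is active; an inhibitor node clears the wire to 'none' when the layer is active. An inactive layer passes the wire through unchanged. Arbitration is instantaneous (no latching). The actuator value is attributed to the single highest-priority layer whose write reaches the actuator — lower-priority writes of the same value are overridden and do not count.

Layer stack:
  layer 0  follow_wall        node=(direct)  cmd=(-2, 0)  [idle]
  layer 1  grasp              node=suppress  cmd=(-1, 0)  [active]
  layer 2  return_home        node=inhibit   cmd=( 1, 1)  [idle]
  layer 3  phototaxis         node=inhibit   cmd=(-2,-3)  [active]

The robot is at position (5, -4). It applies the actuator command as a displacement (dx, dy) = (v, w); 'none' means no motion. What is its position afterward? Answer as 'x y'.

5 -4

[0] follow_wall off; wire := none
[1] grasp on (suppress); wire := (-1, 0)
[2] return_home off; pass (-1, 0)
[3] phototaxis on (inhibit); wire := none
output none
position: (5, -4) + none = (5, -4)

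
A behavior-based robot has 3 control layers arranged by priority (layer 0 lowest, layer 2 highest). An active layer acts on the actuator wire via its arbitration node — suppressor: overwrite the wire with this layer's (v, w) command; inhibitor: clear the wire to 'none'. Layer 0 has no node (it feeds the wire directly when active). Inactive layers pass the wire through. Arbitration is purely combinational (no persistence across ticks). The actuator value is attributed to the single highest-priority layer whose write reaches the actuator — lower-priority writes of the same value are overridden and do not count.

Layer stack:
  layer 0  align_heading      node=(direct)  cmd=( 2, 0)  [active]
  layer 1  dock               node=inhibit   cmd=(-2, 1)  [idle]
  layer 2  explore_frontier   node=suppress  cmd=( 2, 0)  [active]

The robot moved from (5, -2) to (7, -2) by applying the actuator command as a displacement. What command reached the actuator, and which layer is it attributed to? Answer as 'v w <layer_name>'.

displacement = (7, -2) − (5, -2) = (2, 0)
[0] align_heading on; wire := (2, 0)
[1] dock off; pass (2, 0)
[2] explore_frontier on (suppress); wire := (2, 0)
output (2, 0) — from layer 2 (explore_frontier)

2 0 explore_frontier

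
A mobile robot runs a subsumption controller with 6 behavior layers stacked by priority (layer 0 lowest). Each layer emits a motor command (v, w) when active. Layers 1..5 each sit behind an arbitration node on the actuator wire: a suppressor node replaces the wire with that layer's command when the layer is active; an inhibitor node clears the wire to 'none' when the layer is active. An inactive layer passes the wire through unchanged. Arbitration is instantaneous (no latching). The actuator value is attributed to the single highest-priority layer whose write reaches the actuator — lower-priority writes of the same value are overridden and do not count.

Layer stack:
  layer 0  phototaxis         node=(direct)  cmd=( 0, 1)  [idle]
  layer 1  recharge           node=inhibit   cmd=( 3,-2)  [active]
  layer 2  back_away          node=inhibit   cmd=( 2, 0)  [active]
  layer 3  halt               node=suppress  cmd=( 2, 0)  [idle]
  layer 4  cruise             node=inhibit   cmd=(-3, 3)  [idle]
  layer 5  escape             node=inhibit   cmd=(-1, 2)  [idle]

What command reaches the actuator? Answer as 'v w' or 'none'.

none

[0] phototaxis off; wire := none
[1] recharge on (inhibit); wire := none
[2] back_away on (inhibit); wire := none
[3] halt off; pass none
[4] cruise off; pass none
[5] escape off; pass none
output none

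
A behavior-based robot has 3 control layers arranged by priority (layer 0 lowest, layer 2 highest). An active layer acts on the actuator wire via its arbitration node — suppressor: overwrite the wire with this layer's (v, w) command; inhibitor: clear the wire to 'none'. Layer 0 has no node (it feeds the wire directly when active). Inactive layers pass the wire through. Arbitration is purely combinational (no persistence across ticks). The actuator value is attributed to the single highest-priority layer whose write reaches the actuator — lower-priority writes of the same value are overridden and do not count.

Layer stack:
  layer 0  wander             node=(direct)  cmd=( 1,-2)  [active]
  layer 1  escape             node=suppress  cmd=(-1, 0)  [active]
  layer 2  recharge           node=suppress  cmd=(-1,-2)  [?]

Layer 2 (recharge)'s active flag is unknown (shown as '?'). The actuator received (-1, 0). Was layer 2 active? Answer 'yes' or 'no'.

no

If layer 2 is active=yes:
  actuator would be (-1, -2)
If layer 2 is active=no:
  actuator would be (-1, 0)
Observed (-1, 0), so layer 2 was idle.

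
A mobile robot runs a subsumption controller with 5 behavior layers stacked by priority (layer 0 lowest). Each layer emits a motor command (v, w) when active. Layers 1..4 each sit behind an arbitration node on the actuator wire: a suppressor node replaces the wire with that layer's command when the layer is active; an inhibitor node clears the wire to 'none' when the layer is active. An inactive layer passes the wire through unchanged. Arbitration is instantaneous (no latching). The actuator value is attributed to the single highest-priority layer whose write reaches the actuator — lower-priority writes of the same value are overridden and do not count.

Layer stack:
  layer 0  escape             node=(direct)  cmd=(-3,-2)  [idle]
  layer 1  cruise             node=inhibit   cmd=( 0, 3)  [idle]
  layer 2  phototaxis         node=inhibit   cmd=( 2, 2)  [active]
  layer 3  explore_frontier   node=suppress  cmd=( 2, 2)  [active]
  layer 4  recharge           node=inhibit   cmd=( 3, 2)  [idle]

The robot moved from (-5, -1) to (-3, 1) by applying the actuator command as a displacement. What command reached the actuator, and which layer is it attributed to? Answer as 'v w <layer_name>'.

2 2 explore_frontier

displacement = (-3, 1) − (-5, -1) = (2, 2)
L0 escape: idle → wire = none
L1 cruise: idle → wire stays none
L2 phototaxis: active, inhibitor → wire = none
L3 explore_frontier: active, suppressor → wire = (2, 2)
L4 recharge: idle → wire stays (2, 2)
actuator = (2, 2) — from layer 3 (explore_frontier)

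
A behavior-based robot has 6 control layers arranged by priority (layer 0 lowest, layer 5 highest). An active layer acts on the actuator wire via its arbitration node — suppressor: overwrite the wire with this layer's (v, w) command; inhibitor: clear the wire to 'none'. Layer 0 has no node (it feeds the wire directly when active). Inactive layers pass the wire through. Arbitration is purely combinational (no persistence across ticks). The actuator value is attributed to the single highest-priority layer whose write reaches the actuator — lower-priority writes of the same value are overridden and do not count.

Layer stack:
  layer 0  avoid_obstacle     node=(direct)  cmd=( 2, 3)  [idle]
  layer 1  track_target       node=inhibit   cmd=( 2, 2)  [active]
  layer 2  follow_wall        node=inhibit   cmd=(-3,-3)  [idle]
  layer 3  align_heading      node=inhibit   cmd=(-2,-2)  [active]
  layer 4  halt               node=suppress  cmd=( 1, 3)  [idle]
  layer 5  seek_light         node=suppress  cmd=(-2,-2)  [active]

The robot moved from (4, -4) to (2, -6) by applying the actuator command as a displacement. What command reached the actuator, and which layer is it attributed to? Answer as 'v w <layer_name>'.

displacement = (2, -6) − (4, -4) = (-2, -2)
[0] avoid_obstacle off; wire := none
[1] track_target on (inhibit); wire := none
[2] follow_wall off; pass none
[3] align_heading on (inhibit); wire := none
[4] halt off; pass none
[5] seek_light on (suppress); wire := (-2, -2)
output (-2, -2) — from layer 5 (seek_light)

-2 -2 seek_light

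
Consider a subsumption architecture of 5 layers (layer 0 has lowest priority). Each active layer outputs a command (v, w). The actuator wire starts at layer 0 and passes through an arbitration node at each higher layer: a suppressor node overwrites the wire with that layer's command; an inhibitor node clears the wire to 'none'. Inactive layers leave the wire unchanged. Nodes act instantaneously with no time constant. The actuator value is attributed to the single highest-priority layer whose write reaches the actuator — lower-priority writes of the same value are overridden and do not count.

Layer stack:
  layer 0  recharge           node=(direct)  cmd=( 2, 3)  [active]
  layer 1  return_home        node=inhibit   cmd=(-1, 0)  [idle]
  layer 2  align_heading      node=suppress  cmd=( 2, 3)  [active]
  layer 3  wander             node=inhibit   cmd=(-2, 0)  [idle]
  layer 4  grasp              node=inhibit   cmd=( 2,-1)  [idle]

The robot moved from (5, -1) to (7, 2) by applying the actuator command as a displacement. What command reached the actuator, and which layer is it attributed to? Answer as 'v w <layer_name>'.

2 3 align_heading

displacement = (7, 2) − (5, -1) = (2, 3)
[0] recharge on; wire := (2, 3)
[1] return_home off; pass (2, 3)
[2] align_heading on (suppress); wire := (2, 3)
[3] wander off; pass (2, 3)
[4] grasp off; pass (2, 3)
output (2, 3) — from layer 2 (align_heading)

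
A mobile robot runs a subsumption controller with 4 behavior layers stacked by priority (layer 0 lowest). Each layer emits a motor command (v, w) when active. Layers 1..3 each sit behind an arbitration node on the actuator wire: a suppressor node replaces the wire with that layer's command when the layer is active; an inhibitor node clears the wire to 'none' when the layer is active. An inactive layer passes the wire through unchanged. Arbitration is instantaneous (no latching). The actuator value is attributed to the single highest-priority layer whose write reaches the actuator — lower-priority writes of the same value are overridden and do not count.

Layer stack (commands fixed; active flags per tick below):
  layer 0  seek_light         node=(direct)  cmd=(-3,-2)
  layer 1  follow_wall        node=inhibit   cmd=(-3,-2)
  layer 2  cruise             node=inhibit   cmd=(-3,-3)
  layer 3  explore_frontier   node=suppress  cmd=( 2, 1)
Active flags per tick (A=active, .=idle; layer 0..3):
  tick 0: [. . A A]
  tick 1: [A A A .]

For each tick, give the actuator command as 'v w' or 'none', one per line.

tick 0:
  L0 seek_light: idle → wire = none
  L1 follow_wall: idle → wire stays none
  L2 cruise: active, inhibitor → wire = none
  L3 explore_frontier: active, suppressor → wire = (2, 1)
  actuator = (2, 1)
tick 1:
  L0 seek_light: active, feeds wire = (-3, -2)
  L1 follow_wall: active, inhibitor → wire = none
  L2 cruise: active, inhibitor → wire = none
  L3 explore_frontier: idle → wire stays none
  actuator = none

2 1
none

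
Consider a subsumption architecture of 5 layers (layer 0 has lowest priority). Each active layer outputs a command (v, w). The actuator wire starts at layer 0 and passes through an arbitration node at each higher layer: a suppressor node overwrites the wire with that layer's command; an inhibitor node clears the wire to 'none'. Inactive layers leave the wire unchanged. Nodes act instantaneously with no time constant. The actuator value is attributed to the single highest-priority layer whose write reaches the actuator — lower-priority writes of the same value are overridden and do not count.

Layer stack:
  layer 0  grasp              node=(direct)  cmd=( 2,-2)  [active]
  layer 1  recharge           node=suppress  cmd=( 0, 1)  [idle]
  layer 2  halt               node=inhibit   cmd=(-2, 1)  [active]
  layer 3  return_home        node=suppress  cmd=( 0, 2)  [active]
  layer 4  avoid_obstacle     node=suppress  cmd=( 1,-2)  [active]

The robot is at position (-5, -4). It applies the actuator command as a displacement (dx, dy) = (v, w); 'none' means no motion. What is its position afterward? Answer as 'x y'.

layer 0 (grasp) active — direct: (2, -2)
layer 1 (recharge) idle — unchanged: (2, -2)
layer 2 (halt) active — inhibits: none
layer 3 (return_home) active — suppresses: (0, 2)
layer 4 (avoid_obstacle) active — suppresses: (1, -2)
→ actuator (1, -2)
position: (-5, -4) + (1, -2) = (-4, -6)

-4 -6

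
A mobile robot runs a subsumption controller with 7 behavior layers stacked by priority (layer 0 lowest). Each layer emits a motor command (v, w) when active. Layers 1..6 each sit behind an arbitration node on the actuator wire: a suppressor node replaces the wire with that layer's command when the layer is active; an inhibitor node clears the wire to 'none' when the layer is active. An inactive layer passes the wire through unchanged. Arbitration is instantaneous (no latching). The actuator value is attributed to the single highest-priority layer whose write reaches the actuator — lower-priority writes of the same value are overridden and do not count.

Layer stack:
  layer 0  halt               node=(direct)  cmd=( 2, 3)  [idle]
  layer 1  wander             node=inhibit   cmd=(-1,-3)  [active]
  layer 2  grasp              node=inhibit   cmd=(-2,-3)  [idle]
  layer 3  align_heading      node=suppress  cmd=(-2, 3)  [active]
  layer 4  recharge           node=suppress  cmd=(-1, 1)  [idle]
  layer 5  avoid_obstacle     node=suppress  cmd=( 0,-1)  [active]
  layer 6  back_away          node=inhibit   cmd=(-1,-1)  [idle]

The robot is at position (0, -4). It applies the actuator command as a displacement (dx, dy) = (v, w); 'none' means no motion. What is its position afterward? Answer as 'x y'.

0 -5

[0] halt off; wire := none
[1] wander on (inhibit); wire := none
[2] grasp off; pass none
[3] align_heading on (suppress); wire := (-2, 3)
[4] recharge off; pass (-2, 3)
[5] avoid_obstacle on (suppress); wire := (0, -1)
[6] back_away off; pass (0, -1)
output (0, -1)
position: (0, -4) + (0, -1) = (0, -5)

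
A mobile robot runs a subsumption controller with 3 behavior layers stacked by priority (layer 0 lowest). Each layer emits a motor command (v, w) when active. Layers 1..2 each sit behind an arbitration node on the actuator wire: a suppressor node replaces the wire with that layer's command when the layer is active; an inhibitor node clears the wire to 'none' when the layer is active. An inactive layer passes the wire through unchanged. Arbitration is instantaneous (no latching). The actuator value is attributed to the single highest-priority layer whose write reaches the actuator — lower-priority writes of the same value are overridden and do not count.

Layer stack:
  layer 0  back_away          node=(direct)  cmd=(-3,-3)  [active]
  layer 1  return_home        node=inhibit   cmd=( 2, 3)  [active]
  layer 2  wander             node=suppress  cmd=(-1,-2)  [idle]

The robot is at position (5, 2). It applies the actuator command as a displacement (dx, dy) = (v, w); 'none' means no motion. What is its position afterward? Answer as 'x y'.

5 2

layer 0 (back_away) active — direct: (-3, -3)
layer 1 (return_home) active — inhibits: none
layer 2 (wander) idle — unchanged: none
→ actuator none
position: (5, 2) + none = (5, 2)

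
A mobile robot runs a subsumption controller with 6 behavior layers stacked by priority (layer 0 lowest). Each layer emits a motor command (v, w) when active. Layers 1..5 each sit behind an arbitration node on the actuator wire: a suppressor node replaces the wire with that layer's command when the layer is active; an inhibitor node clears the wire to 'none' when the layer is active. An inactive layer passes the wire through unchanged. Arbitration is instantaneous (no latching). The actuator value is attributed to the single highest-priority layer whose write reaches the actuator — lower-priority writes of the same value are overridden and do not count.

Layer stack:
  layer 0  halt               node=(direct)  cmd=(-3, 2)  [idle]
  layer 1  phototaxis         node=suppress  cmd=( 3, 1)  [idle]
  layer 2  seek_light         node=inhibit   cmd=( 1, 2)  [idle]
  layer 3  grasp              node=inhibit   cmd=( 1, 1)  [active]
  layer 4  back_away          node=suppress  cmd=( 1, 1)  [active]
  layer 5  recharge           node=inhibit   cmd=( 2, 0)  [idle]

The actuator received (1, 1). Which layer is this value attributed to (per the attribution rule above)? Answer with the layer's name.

L0 halt: idle → wire = none
L1 phototaxis: idle → wire stays none
L2 seek_light: idle → wire stays none
L3 grasp: active, inhibitor → wire = none
L4 back_away: active, suppressor → wire = (1, 1)
L5 recharge: idle → wire stays (1, 1)
actuator = (1, 1)
last writer: layer 4 = back_away

back_away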